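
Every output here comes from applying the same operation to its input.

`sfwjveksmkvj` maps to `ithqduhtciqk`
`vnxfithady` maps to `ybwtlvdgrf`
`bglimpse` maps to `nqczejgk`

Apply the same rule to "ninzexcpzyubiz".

zgxlglxcvanxws

Each output is the input with this applied: move the last 3 characters to the front (rotate right by 3), then shift every letter 2 places backward in the alphabet (wrapping around).
"ninzexcpzyubiz" → "bizninzexcpzyu" → "zgxlglxcvanxws".
(Check on "sfwjveksmkvj": → "kvjsfwjveksm" → "ithqduhtciqk" ✓)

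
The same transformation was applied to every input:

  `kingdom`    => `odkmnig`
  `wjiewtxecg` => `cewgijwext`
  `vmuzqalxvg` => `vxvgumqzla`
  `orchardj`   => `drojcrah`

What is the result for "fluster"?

etfruls

Rule — move the last 3 characters to the front (rotate right by 3), then swap each adjacent pair of characters (1↔2, 3↔4, ...).
Starting from "fluster": after the first operation, "terflus"; after the second, "etfruls".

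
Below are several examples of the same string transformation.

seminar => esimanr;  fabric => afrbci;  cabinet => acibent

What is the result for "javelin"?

ajeviln

What's happening: swap each adjacent pair of characters (1↔2, 3↔4, ...).
Doing the same to "javelin": "ajeviln".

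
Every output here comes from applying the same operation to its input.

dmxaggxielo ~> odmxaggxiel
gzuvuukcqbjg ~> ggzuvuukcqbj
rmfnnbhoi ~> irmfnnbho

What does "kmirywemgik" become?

kkmirywemgi

The rule is to move the last character to the front.
Applying that to "kmirywemgik" gives "kkmirywemgi".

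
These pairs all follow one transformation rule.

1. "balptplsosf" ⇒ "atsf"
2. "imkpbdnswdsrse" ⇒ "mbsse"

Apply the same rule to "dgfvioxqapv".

The pattern: keep one character in every 3, starting at position 2 (positions 2nd, 5th, 8th, ...).
"dgfvioxqapv" → "giqv".

giqv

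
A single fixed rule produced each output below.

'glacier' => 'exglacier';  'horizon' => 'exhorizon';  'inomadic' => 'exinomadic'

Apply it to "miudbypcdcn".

Each output is the input with this applied: prepend "ex".
"miudbypcdcn" → "exmiudbypcdcn".

exmiudbypcdcn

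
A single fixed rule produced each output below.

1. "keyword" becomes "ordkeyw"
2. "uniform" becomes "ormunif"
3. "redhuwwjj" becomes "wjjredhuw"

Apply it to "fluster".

terflus

The transformation: move the last 3 characters to the front (rotate right by 3).
So "fluster" becomes "terflus".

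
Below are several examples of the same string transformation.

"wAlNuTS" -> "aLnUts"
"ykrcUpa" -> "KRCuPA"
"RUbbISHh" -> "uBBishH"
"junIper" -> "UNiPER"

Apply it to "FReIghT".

rEiGHt

The transformation: delete the first character, then flip the case of every letter.
Applying both steps to "FReIghT": "ReIghT", then "rEiGHt".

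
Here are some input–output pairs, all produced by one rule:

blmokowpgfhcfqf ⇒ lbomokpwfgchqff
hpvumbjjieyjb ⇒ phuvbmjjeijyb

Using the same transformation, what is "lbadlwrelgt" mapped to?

bldawlerglt

What's happening: swap each adjacent pair of characters (1↔2, 3↔4, ...).
"lbadlwrelgt" → "bldawlerglt".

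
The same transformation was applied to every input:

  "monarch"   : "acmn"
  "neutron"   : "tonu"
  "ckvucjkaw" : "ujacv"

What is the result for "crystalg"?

The pattern: move the first 3 characters to the end (rotate left by 3), then keep every other character starting from the first (positions 1st, 3rd, 5th, ...).
Starting from "crystalg": after the first operation, "stalgcry"; after the second, "sagr".
(Check on "monarch": → "archmon" → "acmn" ✓)

sagr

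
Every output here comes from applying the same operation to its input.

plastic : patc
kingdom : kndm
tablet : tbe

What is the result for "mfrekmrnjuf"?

Each output is the input with this applied: keep every other character starting from the first (positions 1st, 3rd, 5th, ...).
So "mfrekmrnjuf" becomes "mrkrjf".

mrkrjf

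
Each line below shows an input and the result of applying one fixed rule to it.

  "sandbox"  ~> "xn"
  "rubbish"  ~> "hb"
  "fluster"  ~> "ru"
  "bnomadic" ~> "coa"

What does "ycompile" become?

eop

Each output is the input with this applied: take characters alternately from the front and the back (1st, last, 2nd, 2nd-last, ...), then keep one character in every 3, starting at position 2 (positions 2nd, 5th, 8th, ...).
Applying both steps to "ycompile": "yecloimp", then "eop".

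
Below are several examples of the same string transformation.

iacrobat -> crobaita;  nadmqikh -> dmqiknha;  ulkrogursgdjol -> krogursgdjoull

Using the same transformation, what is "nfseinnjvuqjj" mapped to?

seinnjvuqjnjf

The rule is to swap the first and last characters, then move the first 2 characters to the end (rotate left by 2).
"nfseinnjvuqjj" → "jfseinnjvuqjn" → "seinnjvuqjnjf".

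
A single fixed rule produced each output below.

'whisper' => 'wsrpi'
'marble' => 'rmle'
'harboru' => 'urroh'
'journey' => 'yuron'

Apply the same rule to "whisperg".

wsrpih

Looking at the pairs, the operation is to sort the characters into reverse alphabetical order, then delete the last 2 characters.
Starting from "whisperg": after the first operation, "wsrpihge"; after the second, "wsrpih".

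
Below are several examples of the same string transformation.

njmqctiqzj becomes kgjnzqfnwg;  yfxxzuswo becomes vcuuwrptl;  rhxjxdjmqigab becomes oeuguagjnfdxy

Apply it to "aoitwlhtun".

The transformation: shift every letter 3 places backward in the alphabet (wrapping around).
For "aoitwlhtun" the result is "xlfqtieqrk".

xlfqtieqrk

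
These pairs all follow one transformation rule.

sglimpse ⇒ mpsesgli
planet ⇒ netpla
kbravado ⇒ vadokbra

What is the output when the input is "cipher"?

The rule is to swap the front and back halves of the string.
"cipher" → "hercip".

hercip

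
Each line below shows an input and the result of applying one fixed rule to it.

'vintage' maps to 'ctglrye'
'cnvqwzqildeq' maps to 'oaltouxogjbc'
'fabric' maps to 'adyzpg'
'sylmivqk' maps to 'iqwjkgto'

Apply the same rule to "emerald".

bckcpyj

Each output is the input with this applied: move the last character to the front, then shift every letter 2 places backward in the alphabet (wrapping around).
On "emerald": the first step gives "demeral", and the second then gives "bckcpyj".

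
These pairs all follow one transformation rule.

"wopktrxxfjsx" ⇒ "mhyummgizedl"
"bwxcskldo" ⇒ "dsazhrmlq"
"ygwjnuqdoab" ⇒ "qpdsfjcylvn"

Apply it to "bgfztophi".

Rule — reverse the string, then shift every letter 11 places backward in the alphabet (wrapping around).
Working it through for "bgfztophi": intermediate "ihpotzfgb", final "xwediouvq".
(Check on "bwxcskldo": → "odlkscxwb" → "dsazhrmlq" ✓)

xwediouvq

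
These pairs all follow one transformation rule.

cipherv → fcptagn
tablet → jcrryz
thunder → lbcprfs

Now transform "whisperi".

The transformation: move the first 3 characters to the end (rotate left by 3), then shift every letter 2 places backward in the alphabet (wrapping around).
Applying both steps to "whisperi": "speriwhi", then "qncpgufg".

qncpgufg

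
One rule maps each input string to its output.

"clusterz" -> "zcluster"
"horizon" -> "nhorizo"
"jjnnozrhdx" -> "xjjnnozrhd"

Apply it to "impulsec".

cimpulse

Rule — move the last character to the front.
For "impulsec" the result is "cimpulse".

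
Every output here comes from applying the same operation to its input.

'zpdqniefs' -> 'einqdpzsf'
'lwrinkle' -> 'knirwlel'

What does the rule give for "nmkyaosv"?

Rule — reverse the string, then move the first 2 characters to the end (rotate left by 2).
Applying both steps to "nmkyaosv": "vsoaykmn", then "oaykmnvs".

oaykmnvs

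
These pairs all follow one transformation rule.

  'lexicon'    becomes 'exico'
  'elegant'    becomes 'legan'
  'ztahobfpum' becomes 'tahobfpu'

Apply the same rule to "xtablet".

table

The pattern: move the first character to the end, then delete the last 2 characters.
For "xtablet", step one produces "tabletx"; step two turns that into "table".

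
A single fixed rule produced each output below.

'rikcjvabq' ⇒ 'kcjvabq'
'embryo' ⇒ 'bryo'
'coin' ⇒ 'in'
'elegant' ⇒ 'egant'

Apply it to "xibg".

bg

Rule — delete the first 2 characters.
On "xibg" that produces "bg".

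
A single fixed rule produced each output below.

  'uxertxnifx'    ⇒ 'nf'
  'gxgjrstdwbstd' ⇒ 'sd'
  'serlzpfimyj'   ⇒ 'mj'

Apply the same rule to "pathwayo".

Rule — keep every other character starting from the first (positions 1st, 3rd, 5th, ...), then keep only the last 2 characters.
For "pathwayo", step one produces "ptwy"; step two turns that into "wy".

wy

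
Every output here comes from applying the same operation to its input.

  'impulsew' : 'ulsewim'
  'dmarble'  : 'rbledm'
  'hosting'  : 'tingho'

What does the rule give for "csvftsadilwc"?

In each case the input is transformed by: move the first 3 characters to the end (rotate left by 3), then delete the last character.
On "csvftsadilwc": the first step gives "ftsadilwccsv", and the second then gives "ftsadilwccs".

ftsadilwccs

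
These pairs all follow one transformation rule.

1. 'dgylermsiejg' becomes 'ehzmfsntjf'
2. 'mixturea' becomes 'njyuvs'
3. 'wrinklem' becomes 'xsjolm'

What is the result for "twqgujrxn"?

Looking at the pairs, the operation is to delete the last 2 characters, then shift every letter 1 place forward in the alphabet (wrapping around).
On "twqgujrxn" that produces "uxrhvks".
(Check on "mixturea": → "mixtur" → "njyuvs" ✓)

uxrhvks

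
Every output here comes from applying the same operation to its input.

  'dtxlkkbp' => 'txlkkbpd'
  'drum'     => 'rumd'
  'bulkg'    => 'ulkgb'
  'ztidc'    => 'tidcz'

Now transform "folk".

olkf

Rule — move the first character to the end.
Doing the same to "folk": "olkf".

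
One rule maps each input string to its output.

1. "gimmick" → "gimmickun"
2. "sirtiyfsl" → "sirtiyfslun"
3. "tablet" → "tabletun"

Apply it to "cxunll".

cxunllun

In each case the input is transformed by: append "un".
For "cxunll" the result is "cxunllun".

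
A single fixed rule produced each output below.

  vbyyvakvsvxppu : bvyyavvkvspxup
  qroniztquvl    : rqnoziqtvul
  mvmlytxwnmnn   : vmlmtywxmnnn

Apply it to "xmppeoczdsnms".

mxppoezcsdmns

What's happening: swap each adjacent pair of characters (1↔2, 3↔4, ...).
So "xmppeoczdsnms" becomes "mxppoezcsdmns".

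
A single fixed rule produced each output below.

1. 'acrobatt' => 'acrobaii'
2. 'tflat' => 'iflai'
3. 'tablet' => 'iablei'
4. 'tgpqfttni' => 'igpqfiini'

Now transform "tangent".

iangeni

Rule — replace every "t" with "i".
"tangent" → "iangeni".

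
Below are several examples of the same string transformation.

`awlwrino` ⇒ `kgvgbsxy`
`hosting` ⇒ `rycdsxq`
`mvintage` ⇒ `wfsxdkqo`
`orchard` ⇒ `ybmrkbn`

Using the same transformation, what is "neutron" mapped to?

The pattern: shift every letter 10 places forward in the alphabet (wrapping around).
Doing the same to "neutron": "xoedbyx".

xoedbyx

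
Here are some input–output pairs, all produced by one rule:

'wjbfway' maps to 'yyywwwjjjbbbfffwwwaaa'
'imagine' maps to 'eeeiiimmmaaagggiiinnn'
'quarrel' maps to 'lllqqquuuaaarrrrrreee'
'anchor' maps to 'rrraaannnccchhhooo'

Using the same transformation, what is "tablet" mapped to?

ttttttaaabbbllleee

The rule is to repeat every character 3 times, then move the last 3 characters to the front (rotate right by 3).
"tablet" → "tttaaabbbllleeettt" → "ttttttaaabbbllleee".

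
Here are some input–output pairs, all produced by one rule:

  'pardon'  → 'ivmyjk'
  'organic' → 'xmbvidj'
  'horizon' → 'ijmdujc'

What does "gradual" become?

gmvypvb

The transformation: swap the first and last characters, then shift every letter 5 places backward in the alphabet (wrapping around).
Applying both steps to "gradual": "lraduag", then "gmvypvb".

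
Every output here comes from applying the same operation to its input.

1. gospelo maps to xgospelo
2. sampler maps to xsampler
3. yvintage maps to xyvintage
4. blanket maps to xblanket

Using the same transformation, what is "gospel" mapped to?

xgospel

In each case the input is transformed by: prepend "x".
"gospel" → "xgospel".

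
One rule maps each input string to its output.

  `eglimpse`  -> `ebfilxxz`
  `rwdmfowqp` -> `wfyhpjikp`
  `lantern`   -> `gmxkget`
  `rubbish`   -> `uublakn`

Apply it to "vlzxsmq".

Rule — move the first 2 characters to the end (rotate left by 2), then shift every letter 7 places backward in the alphabet (wrapping around).
Starting from "vlzxsmq": after the first operation, "zxsmqvl"; after the second, "sqlfjoe".
(Check on "rubbish": → "bbishru" → "uublakn" ✓)

sqlfjoe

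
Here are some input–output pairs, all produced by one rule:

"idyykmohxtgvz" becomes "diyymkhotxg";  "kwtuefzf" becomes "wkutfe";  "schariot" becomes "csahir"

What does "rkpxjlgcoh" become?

Looking at the pairs, the operation is to delete the last 2 characters, then swap each adjacent pair of characters (1↔2, 3↔4, ...).
"rkpxjlgcoh" → "rkpxjlgc" → "krxpljcg".

krxpljcg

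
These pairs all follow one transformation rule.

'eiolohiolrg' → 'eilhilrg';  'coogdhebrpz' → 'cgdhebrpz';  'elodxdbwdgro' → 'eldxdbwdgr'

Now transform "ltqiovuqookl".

ltqivuqkl

The rule is to remove every "o".
Applying that to "ltqiovuqookl" gives "ltqivuqkl".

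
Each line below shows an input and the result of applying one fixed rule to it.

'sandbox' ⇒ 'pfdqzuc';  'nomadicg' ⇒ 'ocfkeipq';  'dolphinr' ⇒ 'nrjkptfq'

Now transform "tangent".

pigpvvc

What's happening: shift every letter 2 places forward in the alphabet (wrapping around), then move the first 2 characters to the end (rotate left by 2).
Starting from "tangent": after the first operation, "vcpigpv"; after the second, "pigpvvc".
(Check on "nomadicg": → "pqocfkei" → "ocfkeipq" ✓)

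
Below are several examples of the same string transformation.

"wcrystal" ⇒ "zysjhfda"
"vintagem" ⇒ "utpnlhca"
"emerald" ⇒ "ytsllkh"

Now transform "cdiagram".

ytpnkjhh

In each case the input is transformed by: shift every letter 7 places forward in the alphabet (wrapping around), then sort the characters into reverse alphabetical order.
For "cdiagram", step one produces "jkphnyht"; step two turns that into "ytpnkjhh".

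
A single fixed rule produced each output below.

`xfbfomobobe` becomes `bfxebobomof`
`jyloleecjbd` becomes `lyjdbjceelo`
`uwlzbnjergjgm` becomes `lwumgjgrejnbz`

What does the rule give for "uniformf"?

inufmrof

What's happening: reverse the string, then move the last 3 characters to the front (rotate right by 3).
"uniformf" → "fmrofinu" → "inufmrof".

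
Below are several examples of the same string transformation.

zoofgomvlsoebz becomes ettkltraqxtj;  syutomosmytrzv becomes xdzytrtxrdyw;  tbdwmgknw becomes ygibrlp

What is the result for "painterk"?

The transformation: shift every letter 5 places forward in the alphabet (wrapping around), then delete the last 2 characters.
For "painterk", step one produces "ufnsyjwp"; step two turns that into "ufnsyj".
(Check on "syutomosmytrzv": → "xdzytrtxrdywea" → "xdzytrtxrdyw" ✓)

ufnsyj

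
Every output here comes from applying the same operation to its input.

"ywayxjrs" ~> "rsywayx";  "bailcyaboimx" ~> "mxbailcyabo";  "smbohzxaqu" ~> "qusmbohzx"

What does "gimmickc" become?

kcgimmi

Looking at the pairs, the operation is to move the last 3 characters to the front (rotate right by 3), then delete the first character.
Working it through for "gimmickc": intermediate "ckcgimmi", final "kcgimmi".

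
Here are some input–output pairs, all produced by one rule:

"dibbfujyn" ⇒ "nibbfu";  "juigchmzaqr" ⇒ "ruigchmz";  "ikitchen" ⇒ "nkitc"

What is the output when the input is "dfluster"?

Rule — swap the first and last characters, then delete the last 3 characters.
"dfluster" → "rflusted" → "rflus".

rflus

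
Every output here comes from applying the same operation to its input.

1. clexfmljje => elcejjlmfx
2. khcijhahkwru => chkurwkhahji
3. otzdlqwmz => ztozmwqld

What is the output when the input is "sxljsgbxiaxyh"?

lxshyxaixbgsj

What's happening: reverse the string, then move the last 3 characters to the front (rotate right by 3).
On "sxljsgbxiaxyh": the first step gives "hyxaixbgsjlxs", and the second then gives "lxshyxaixbgsj".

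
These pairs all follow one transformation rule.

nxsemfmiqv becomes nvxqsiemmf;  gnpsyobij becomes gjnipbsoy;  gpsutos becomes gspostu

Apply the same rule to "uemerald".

udelmaer

The transformation: take characters alternately from the front and the back (1st, last, 2nd, 2nd-last, ...).
So "uemerald" becomes "udelmaer".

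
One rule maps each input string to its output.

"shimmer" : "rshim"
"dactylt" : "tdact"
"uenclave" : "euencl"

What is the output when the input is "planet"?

Looking at the pairs, the operation is to move the last 3 characters to the front (rotate right by 3), then delete the first 2 characters.
On "planet": the first step gives "netpla", and the second then gives "tpla".
(Check on "uenclave": → "aveuencl" → "euencl" ✓)

tpla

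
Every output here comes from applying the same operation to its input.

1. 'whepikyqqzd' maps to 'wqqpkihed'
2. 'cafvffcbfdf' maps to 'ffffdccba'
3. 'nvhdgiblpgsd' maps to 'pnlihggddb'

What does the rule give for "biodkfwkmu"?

omkkifdb

Rule — sort the characters into reverse alphabetical order, then delete the first 2 characters.
For "biodkfwkmu", step one produces "wuomkkifdb"; step two turns that into "omkkifdb".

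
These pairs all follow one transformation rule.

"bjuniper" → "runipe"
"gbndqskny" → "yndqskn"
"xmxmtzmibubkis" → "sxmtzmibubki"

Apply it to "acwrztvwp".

In each case the input is transformed by: delete the first 2 characters, then move the last character to the front.
For "acwrztvwp", step one produces "wrztvwp"; step two turns that into "pwrztvw".

pwrztvw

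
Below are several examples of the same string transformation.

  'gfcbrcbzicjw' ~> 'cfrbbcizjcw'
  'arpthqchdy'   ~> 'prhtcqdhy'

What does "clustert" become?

ultsret

Each output is the input with this applied: delete the first character, then swap each adjacent pair of characters (1↔2, 3↔4, ...).
On "clustert": the first step gives "lustert", and the second then gives "ultsret".
(Check on "arpthqchdy": → "rpthqchdy" → "prhtcqdhy" ✓)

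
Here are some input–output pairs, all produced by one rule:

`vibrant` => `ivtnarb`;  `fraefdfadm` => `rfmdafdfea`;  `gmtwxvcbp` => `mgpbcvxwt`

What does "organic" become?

rocinag

The transformation: move the first 2 characters to the end (rotate left by 2), then reverse the string.
Applying both steps to "organic": "ganicor", then "rocinag".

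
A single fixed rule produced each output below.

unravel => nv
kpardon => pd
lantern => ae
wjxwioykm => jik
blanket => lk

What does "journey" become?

on

What's happening: keep one character in every 3, starting at position 2 (positions 2nd, 5th, 8th, ...).
Applying that to "journey" gives "on".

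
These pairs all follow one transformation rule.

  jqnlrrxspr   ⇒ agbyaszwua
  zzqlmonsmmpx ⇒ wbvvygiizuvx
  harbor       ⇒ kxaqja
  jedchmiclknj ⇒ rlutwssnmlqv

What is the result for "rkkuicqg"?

rlzpattd

Each output is the input with this applied: swap the front and back halves of the string, then shift every letter 9 places forward in the alphabet (wrapping around).
Doing the same to "rkkuicqg": "rlzpattd".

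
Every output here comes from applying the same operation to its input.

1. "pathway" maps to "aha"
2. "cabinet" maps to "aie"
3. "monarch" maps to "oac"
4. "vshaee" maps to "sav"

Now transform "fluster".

lse

The transformation: swap the first and last characters, then keep every other character starting from the second (positions 2nd, 4th, 6th, ...).
For "fluster", step one produces "rlustef"; step two turns that into "lse".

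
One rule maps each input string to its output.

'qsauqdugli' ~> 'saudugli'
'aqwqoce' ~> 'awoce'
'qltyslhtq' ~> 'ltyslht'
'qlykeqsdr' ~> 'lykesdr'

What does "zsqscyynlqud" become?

zsscyynlud

Rule — remove every "q".
Doing the same to "zsqscyynlqud": "zsscyynlud".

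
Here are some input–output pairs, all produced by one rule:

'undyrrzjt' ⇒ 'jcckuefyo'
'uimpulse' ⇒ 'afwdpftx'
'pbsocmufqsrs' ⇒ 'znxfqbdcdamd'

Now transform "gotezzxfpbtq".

In each case the input is transformed by: move the first 3 characters to the end (rotate left by 3), then shift every letter 11 places forward in the alphabet (wrapping around).
Starting from "gotezzxfpbtq": after the first operation, "ezzxfpbtqgot"; after the second, "pkkiqamebrze".

pkkiqamebrze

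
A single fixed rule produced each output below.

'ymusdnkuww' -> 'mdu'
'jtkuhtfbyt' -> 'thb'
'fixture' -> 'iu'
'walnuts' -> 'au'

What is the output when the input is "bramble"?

The transformation: keep one character in every 3, starting at position 2 (positions 2nd, 5th, 8th, ...).
"bramble" → "rb".

rb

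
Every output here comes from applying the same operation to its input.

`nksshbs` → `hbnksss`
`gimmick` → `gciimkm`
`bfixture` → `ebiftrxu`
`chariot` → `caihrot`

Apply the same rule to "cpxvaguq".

The rule is to sort the characters into alphabetical order, then swap each adjacent pair of characters (1↔2, 3↔4, ...).
"cpxvaguq" → "acgpquvx" → "capguqxv".

capguqxv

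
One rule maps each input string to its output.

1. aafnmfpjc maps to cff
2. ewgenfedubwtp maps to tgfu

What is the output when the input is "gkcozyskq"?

qcy

The transformation: keep one character in every 3, starting at position 3 (positions 3rd, 6th, 9th, ...), then move the last character to the front.
Applying both steps to "gkcozyskq": "cyq", then "qcy".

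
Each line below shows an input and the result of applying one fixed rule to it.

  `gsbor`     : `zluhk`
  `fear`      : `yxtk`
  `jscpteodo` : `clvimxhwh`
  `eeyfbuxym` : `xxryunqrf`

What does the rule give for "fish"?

ybla

What's happening: shift every letter 7 places backward in the alphabet (wrapping around).
For "fish" the result is "ybla".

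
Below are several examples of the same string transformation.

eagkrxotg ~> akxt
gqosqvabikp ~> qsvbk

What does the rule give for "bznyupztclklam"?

Rule — keep every other character starting from the second (positions 2nd, 4th, 6th, ...).
Doing the same to "bznyupztclklam": "zyptllm".

zyptllm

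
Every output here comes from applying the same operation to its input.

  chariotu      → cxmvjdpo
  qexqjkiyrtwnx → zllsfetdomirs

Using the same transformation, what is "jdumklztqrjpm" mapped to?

yehpgfoumlkeh

The rule is to swap each adjacent pair of characters (1↔2, 3↔4, ...), then shift every letter 5 places backward in the alphabet (wrapping around).
Working it through for "jdumklztqrjpm": intermediate "djmulktzrqpjm", final "yehpgfoumlkeh".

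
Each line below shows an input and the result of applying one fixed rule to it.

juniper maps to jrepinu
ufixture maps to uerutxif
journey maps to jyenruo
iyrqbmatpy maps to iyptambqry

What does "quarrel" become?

qlerrau

Looking at the pairs, the operation is to move the first character to the end, then reverse the string.
For "quarrel" the result is "qlerrau".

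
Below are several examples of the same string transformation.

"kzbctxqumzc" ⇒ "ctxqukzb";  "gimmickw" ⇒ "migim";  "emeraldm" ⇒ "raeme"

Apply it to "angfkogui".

fkoang

In each case the input is transformed by: delete the last 3 characters, then move the first 3 characters to the end (rotate left by 3).
Doing the same to "angfkogui": "fkoang".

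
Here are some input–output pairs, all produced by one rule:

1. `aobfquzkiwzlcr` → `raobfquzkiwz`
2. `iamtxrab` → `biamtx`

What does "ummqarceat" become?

The transformation: move the last character to the front, then delete the last 2 characters.
On "ummqarceat": the first step gives "tummqarcea", and the second then gives "tummqarc".

tummqarc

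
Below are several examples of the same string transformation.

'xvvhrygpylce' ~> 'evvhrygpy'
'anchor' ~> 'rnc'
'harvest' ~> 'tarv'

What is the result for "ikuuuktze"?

ekuuuk

Each output is the input with this applied: swap the first and last characters, then delete the last 3 characters.
Starting from "ikuuuktze": after the first operation, "ekuuuktzi"; after the second, "ekuuuk".
(Check on "harvest": → "tarvesh" → "tarv" ✓)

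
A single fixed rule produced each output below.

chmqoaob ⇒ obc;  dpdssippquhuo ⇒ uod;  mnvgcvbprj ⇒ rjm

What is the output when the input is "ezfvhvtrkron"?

one

In each case the input is transformed by: move the first character to the end, then keep only the last 3 characters.
On "ezfvhvtrkron": the first step gives "zfvhvtrkrone", and the second then gives "one".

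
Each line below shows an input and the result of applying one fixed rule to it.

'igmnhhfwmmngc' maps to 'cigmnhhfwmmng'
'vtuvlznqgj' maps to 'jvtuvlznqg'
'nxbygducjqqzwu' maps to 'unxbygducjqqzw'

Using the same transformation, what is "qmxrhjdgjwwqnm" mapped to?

mqmxrhjdgjwwqn

Each output is the input with this applied: move the last character to the front.
"qmxrhjdgjwwqnm" → "mqmxrhjdgjwwqn".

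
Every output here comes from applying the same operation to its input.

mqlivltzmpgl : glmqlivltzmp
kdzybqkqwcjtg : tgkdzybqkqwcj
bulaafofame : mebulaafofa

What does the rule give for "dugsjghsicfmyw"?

What's happening: move the last 2 characters to the front (rotate right by 2).
So "dugsjghsicfmyw" becomes "ywdugsjghsicfm".

ywdugsjghsicfm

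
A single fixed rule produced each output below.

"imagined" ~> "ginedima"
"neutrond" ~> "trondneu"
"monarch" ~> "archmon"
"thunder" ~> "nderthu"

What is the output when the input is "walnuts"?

The rule is to move the first 3 characters to the end (rotate left by 3).
"walnuts" → "nutswal".

nutswal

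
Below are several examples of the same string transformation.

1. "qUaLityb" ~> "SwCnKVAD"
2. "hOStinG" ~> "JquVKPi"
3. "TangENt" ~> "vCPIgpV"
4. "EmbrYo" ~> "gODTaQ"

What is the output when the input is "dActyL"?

FcEVAn

The transformation: shift every letter 2 places forward in the alphabet (wrapping around), then flip the case of every letter.
On "dActyL": the first step gives "fCevaN", and the second then gives "FcEVAn".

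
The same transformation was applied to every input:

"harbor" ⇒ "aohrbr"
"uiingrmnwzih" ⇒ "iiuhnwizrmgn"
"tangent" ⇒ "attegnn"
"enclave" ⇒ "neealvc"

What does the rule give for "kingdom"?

The transformation: swap each adjacent pair of characters (1↔2, 3↔4, ...), then take characters alternately from the front and the back (1st, last, 2nd, 2nd-last, ...).
For "kingdom", step one produces "ikgnodm"; step two turns that into "imkdgon".
(Check on "uiingrmnwzih": → "iunirgnmzwhi" → "iiuhnwizrmgn" ✓)

imkdgon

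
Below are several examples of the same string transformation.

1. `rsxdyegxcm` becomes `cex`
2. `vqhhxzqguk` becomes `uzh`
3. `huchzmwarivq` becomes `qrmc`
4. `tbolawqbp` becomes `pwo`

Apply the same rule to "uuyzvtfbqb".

The transformation: keep one character in every 3, starting at position 3 (positions 3rd, 6th, 9th, ...), then reverse the string.
Applying both steps to "uuyzvtfbqb": "ytq", then "qty".

qty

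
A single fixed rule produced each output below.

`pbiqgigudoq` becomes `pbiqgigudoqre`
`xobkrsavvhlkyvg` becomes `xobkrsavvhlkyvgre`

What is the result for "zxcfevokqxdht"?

zxcfevokqxdhtre

The transformation: append "re".
Doing the same to "zxcfevokqxdht": "zxcfevokqxdhtre".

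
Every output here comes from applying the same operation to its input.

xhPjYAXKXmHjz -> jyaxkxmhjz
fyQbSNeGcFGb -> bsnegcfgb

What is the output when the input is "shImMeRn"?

Rule — delete the first 3 characters, then convert every letter to lowercase.
Working it through for "shImMeRn": intermediate "mMeRn", final "mmern".

mmern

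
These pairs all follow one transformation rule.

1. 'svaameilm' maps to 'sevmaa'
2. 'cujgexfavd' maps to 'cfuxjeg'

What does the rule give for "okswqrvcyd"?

ovkrsqw

The transformation: delete the last 3 characters, then take characters alternately from the front and the back (1st, last, 2nd, 2nd-last, ...).
On "okswqrvcyd": the first step gives "okswqrv", and the second then gives "ovkrsqw".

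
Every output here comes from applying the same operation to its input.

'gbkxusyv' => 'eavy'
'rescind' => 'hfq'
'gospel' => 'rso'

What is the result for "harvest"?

dyv

Looking at the pairs, the operation is to keep every other character starting from the second (positions 2nd, 4th, 6th, ...), then shift every letter 3 places forward in the alphabet (wrapping around).
For "harvest", step one produces "avs"; step two turns that into "dyv".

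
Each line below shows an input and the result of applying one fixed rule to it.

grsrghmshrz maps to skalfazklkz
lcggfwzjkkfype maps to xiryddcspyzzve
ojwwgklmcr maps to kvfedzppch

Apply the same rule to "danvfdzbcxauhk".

dantqvuswyogtw

The transformation: shift every letter 7 places backward in the alphabet (wrapping around), then reverse the string.
Applying both steps to "danvfdzbcxauhk": "wtgoywsuvqtnad", then "dantqvuswyogtw".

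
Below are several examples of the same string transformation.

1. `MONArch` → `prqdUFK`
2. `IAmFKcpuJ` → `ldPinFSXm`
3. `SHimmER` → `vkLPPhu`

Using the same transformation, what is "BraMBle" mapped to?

eUDpeOH

The rule is to shift every letter 3 places forward in the alphabet (wrapping around), then flip the case of every letter.
Applying that to "BraMBle" gives "eUDpeOH".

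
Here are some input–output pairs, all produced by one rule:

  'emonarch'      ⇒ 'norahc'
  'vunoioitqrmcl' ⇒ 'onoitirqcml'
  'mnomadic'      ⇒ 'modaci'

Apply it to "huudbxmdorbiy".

duxbdmroiby

The pattern: delete the first 2 characters, then swap each adjacent pair of characters (1↔2, 3↔4, ...).
Starting from "huudbxmdorbiy": after the first operation, "udbxmdorbiy"; after the second, "duxbdmroiby".
(Check on "mnomadic": → "omadic" → "modaci" ✓)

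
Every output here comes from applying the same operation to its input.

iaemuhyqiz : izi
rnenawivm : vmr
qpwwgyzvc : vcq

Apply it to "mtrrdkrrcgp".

What's happening: move the first character to the end, then keep only the last 3 characters.
Starting from "mtrrdkrrcgp": after the first operation, "trrdkrrcgpm"; after the second, "gpm".
(Check on "qpwwgyzvc": → "pwwgyzvcq" → "vcq" ✓)

gpm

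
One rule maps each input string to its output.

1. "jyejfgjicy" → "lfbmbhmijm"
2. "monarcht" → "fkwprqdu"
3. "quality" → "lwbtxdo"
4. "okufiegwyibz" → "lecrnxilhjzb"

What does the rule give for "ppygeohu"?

rkxssbjh

The rule is to shift every letter 3 places forward in the alphabet (wrapping around), then move the last 3 characters to the front (rotate right by 3).
Applying that to "ppygeohu" gives "rkxssbjh".
(Check on "quality": → "txdolwb" → "lwbtxdo" ✓)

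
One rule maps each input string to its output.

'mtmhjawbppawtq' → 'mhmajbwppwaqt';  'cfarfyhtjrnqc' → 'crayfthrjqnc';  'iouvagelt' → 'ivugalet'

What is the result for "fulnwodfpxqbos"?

Looking at the pairs, the operation is to swap each adjacent pair of characters (1↔2, 3↔4, ...), then delete the first character.
Doing the same to "fulnwodfpxqbos": "fnlowfdxpbqso".

fnlowfdxpbqso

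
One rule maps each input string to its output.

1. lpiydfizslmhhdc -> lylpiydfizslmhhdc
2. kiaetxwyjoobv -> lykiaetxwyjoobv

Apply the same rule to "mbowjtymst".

lymbowjtymst

Each output is the input with this applied: prepend "ly".
So "mbowjtymst" becomes "lymbowjtymst".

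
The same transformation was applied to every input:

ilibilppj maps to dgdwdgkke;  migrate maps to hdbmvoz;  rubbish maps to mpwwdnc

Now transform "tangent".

ovibzio

The pattern: shift every letter 5 places backward in the alphabet (wrapping around).
So "tangent" becomes "ovibzio".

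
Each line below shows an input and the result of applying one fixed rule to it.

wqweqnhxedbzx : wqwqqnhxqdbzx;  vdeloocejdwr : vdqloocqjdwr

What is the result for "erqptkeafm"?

What's happening: replace every "e" with "q".
On "erqptkeafm" that produces "qrqptkqafm".

qrqptkqafm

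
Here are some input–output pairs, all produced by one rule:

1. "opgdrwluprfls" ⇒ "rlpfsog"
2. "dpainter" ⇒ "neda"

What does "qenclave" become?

Looking at the pairs, the operation is to keep every other character starting from the first (positions 1st, 3rd, 5th, ...), then move the first 2 characters to the end (rotate left by 2).
On "qenclave": the first step gives "qnlv", and the second then gives "lvqn".

lvqn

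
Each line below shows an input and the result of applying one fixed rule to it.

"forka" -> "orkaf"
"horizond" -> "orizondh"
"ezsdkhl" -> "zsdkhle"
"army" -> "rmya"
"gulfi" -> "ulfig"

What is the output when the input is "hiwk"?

iwkh

The rule is to move the first character to the end.
Doing the same to "hiwk": "iwkh".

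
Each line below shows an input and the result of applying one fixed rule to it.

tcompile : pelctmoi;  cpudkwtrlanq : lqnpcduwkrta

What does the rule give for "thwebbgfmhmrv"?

The rule is to swap each adjacent pair of characters (1↔2, 3↔4, ...), then move the last 3 characters to the front (rotate right by 3).
Starting from "thwebbgfmhmrv": after the first operation, "htewbbfghmrmv"; after the second, "rmvhtewbbfghm".

rmvhtewbbfghm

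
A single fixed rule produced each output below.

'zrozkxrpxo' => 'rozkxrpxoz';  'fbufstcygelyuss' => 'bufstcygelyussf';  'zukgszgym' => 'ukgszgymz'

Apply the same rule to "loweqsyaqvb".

oweqsyaqvbl

The transformation: move the first character to the end.
On "loweqsyaqvb" that produces "oweqsyaqvbl".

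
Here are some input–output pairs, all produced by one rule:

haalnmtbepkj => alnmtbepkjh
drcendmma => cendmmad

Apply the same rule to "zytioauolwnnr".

tioauolwnnrz

The rule is to move the first character to the end, then delete the first character.
Working it through for "zytioauolwnnr": intermediate "ytioauolwnnrz", final "tioauolwnnrz".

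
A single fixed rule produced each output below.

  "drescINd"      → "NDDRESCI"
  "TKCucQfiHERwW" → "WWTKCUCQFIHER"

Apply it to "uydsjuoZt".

In each case the input is transformed by: move the last 2 characters to the front (rotate right by 2), then convert every letter to uppercase.
"uydsjuoZt" → "Ztuydsjuo" → "ZTUYDSJUO".
(Check on "drescINd": → "NddrescI" → "NDDRESCI" ✓)

ZTUYDSJUO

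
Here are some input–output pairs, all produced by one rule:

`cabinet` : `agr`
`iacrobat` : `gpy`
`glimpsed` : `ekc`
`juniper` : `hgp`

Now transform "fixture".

Rule — shift every letter 2 places backward in the alphabet (wrapping around), then keep one character in every 3, starting at position 1 (positions 1st, 4th, 7th, ...).
Starting from "fixture": after the first operation, "dgvrspc"; after the second, "drc".

drc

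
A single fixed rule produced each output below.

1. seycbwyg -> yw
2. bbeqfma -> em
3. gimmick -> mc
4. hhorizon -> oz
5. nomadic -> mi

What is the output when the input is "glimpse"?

What's happening: keep one character in every 3, starting at position 3 (positions 3rd, 6th, 9th, ...).
For "glimpse" the result is "is".

is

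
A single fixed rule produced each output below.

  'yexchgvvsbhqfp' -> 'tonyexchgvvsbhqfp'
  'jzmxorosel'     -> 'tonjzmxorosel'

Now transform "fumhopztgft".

What's happening: prepend "ton".
Doing the same to "fumhopztgft": "tonfumhopztgft".

tonfumhopztgft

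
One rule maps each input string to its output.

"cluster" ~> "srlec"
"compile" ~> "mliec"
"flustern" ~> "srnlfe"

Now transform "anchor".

Looking at the pairs, the operation is to sort the characters into reverse alphabetical order, then delete the first 2 characters.
"anchor" → "ronhca" → "nhca".
(Check on "compile": → "pomliec" → "mliec" ✓)

nhca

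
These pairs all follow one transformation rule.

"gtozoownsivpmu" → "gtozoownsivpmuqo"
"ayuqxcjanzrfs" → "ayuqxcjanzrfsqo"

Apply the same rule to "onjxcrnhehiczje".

onjxcrnhehiczjeqo

What's happening: append "qo".
Applying that to "onjxcrnhehiczje" gives "onjxcrnhehiczjeqo".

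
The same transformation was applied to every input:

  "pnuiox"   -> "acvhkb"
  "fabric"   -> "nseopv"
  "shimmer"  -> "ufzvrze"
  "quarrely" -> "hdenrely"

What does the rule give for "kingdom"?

In each case the input is transformed by: swap each adjacent pair of characters (1↔2, 3↔4, ...), then shift every letter 13 places forward in the alphabet (wrapping around) — i.e. ROT13.
For "kingdom" the result is "vxtabqz".

vxtabqz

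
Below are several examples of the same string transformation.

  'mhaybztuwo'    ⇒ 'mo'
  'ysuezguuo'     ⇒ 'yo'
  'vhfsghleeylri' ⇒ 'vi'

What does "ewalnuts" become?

The transformation: take characters alternately from the front and the back (1st, last, 2nd, 2nd-last, ...), then keep only the first 2 characters.
On "ewalnuts": the first step gives "eswtauln", and the second then gives "es".

es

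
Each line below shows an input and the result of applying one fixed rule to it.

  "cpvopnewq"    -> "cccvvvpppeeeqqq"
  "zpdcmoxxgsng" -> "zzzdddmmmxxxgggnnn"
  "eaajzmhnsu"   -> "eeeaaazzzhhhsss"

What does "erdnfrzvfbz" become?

eeedddfffzzzfffzzz

The pattern: keep every other character starting from the first (positions 1st, 3rd, 5th, ...), then repeat every character 3 times.
On "erdnfrzvfbz": the first step gives "edfzfz", and the second then gives "eeedddfffzzzfffzzz".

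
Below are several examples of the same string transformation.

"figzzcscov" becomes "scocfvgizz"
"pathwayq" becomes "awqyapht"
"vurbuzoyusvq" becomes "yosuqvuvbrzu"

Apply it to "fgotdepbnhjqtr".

nbjhtqfrogdtpe

In each case the input is transformed by: swap the front and back halves of the string, then swap each adjacent pair of characters (1↔2, 3↔4, ...).
For "fgotdepbnhjqtr", step one produces "bnhjqtrfgotdep"; step two turns that into "nbjhtqfrogdtpe".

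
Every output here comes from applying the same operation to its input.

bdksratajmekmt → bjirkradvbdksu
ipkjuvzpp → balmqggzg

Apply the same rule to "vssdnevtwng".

Rule — shift every letter 9 places backward in the alphabet (wrapping around), then move the first 2 characters to the end (rotate left by 2).
"vssdnevtwng" → "juevmknexmj".
(Check on "bdksratajmekmt": → "subjirkradvbdk" → "bjirkradvbdksu" ✓)

juevmknexmj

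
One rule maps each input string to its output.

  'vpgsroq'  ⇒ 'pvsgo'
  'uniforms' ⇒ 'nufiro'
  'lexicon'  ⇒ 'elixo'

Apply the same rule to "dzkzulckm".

The pattern: swap each adjacent pair of characters (1↔2, 3↔4, ...), then delete the last 2 characters.
On "dzkzulckm" that produces "zdzkluk".

zdzkluk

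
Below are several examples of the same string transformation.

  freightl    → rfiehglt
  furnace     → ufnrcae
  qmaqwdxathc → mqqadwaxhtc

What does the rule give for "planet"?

The transformation: swap each adjacent pair of characters (1↔2, 3↔4, ...).
Applying that to "planet" gives "lpnate".

lpnate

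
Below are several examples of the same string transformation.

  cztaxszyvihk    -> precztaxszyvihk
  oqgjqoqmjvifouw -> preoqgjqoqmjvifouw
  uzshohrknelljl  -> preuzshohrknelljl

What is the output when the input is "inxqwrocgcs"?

The pattern: prepend "pre".
So "inxqwrocgcs" becomes "preinxqwrocgcs".

preinxqwrocgcs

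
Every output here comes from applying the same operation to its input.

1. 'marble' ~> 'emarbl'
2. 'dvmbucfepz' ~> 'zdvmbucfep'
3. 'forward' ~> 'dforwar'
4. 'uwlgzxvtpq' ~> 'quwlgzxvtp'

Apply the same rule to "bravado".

obravad

The pattern: move the last character to the front.
For "bravado" the result is "obravad".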